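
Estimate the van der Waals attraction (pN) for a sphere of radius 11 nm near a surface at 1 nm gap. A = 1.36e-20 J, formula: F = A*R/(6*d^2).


Convert to SI: R = 11 nm = 1.1e-08 m, d = 1 nm = 1e-09 m
F = A * R / (6 * d^2)
F = 1.36e-20 * 1.1e-08 / (6 * (1e-09)^2)
F = 2.49333e-11 N = 24.933 pN

24.933


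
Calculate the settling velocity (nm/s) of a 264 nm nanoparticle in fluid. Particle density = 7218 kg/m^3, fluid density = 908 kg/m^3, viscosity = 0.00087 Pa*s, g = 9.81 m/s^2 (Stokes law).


Radius R = 264/2 nm = 1.32e-07 m
Density difference = 7218 - 908 = 6310 kg/m^3
v = 2 * R^2 * (rho_p - rho_f) * g / (9 * eta)
v = 2 * (1.32e-07)^2 * 6310 * 9.81 / (9 * 0.00087)
v = 2.75495e-07 m/s = 275.4955 nm/s

275.4955


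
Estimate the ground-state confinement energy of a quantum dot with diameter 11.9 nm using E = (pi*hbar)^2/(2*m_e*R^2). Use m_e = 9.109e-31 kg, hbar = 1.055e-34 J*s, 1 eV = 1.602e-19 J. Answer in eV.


Radius R = 11.9/2 = 5.95 nm = 5.95e-09 m
E = (pi * 1.055e-34)^2 / (2 * 9.109e-31 * (5.95e-09)^2)
E(J) = 1.70322e-21
E = E(J) / 1.602e-19 = 0.0106 eV

0.0106


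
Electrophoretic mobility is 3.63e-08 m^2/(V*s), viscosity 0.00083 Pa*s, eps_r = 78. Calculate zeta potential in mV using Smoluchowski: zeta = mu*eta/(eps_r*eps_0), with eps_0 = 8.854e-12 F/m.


Smoluchowski equation: zeta = mu * eta / (eps_r * eps_0)
zeta = 3.63e-08 * 0.00083 / (78 * 8.854e-12)
zeta = 0.043627 V = 43.63 mV

43.63


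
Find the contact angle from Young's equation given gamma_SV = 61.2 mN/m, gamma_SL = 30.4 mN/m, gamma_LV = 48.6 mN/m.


cos(theta) = (gamma_SV - gamma_SL) / gamma_LV
cos(theta) = (61.2 - 30.4) / 48.6
cos(theta) = 0.633745
theta = arccos(0.633745) = 50.67 degrees

50.67


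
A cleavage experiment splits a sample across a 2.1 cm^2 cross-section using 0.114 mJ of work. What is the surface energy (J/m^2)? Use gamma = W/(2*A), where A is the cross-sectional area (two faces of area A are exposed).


Convert: A = 2.1 cm^2 = 0.00021 m^2, W = 0.114 mJ = 0.000114 J
Cleaving exposes two faces of area A, so total new surface = 2*A and gamma = W / (2*A)
gamma = 0.000114 / (2 * 0.00021)
gamma = 0.271 J/m^2

0.271


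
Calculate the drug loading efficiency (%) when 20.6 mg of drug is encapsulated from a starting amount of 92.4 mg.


Drug loading efficiency = (drug loaded / drug initial) * 100
DLE = 20.6 / 92.4 * 100
DLE = 0.2229 * 100
DLE = 22.29%

22.29


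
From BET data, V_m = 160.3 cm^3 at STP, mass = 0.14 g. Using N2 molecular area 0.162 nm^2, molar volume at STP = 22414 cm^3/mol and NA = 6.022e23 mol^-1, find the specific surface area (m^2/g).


Number of moles in monolayer = V_m / 22414 = 160.3 / 22414 = 0.00715178
Number of molecules = moles * NA = 0.00715178 * 6.022e23
SA = molecules * sigma / mass
SA = (160.3 / 22414) * 6.022e23 * 0.162e-18 / 0.14
SA = 4983.6 m^2/g

4983.6


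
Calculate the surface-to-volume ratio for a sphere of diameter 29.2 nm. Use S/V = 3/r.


Radius r = 29.2/2 = 14.6 nm
S/V = 3 / r = 3 / 14.6
S/V = 0.2055 nm^-1

0.2055


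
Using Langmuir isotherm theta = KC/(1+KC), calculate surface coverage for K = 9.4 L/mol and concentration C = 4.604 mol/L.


Langmuir isotherm: theta = K*C / (1 + K*C)
K*C = 9.4 * 4.604 = 43.2776
theta = 43.2776 / (1 + 43.2776) = 43.2776 / 44.2776
theta = 0.9774

0.9774


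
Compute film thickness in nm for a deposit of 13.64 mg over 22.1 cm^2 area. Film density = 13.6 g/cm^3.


Convert: m = 13.64 mg = 1.3640e-05 kg, A = 22.1 cm^2 = 2.2100e-03 m^2, rho = 13.6 g/cm^3 = 13600 kg/m^3
t = m / (A * rho)
t = 1.3640e-05 / (2.2100e-03 * 13600)
t = 4.5382e-07 m = 453.8 nm

453.8


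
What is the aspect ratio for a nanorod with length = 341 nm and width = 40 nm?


Aspect ratio AR = length / diameter
AR = 341 / 40
AR = 8.53

8.53


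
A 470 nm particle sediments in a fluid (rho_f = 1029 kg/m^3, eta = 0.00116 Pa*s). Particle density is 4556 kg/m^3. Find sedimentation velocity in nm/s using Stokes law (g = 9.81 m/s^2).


Radius R = 470/2 nm = 2.35e-07 m
Density difference = 4556 - 1029 = 3527 kg/m^3
v = 2 * R^2 * (rho_p - rho_f) * g / (9 * eta)
v = 2 * (2.35e-07)^2 * 3527 * 9.81 / (9 * 0.00116)
v = 3.66049e-07 m/s = 366.0494 nm/s

366.0494


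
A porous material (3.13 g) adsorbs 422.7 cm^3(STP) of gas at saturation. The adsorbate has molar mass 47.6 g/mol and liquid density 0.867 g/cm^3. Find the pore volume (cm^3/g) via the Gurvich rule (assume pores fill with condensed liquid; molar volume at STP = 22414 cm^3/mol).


Moles adsorbed n = V_ads / 22414 = 422.7 / 22414 = 1.885875e-02 mol
Liquid volume V_liq = n * M / rho_liq = 1.885875e-02 * 47.6 / 0.867 = 1.03538 cm^3
Specific pore volume V_pore = V_liq / m_sample = 1.03538 / 3.13
V_pore = 0.3308 cm^3/g

0.3308


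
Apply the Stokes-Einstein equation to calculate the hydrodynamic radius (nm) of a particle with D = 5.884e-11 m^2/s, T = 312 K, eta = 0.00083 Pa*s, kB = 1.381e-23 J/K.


Stokes-Einstein: R = kB*T / (6*pi*eta*D)
R = 1.381e-23 * 312 / (6 * pi * 0.00083 * 5.884e-11)
R = 4.68054e-09 m = 4.68 nm

4.68


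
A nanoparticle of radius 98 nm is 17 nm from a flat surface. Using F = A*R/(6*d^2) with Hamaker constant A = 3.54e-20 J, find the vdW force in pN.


Convert to SI: R = 98 nm = 9.8e-08 m, d = 17 nm = 1.7e-08 m
F = A * R / (6 * d^2)
F = 3.54e-20 * 9.8e-08 / (6 * (1.7e-08)^2)
F = 2.00069e-12 N = 2.001 pN

2.001


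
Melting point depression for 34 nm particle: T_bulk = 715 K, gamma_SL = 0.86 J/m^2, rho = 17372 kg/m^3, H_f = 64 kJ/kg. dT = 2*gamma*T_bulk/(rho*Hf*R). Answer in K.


Radius R = 34/2 = 17 nm = 1.7e-08 m
Convert H_f = 64 kJ/kg = 64000 J/kg
dT = 2 * gamma_SL * T_bulk / (rho * H_f * R)
dT = 2 * 0.86 * 715 / (17372 * 64000 * 1.7e-08)
dT = 65.1 K

65.1


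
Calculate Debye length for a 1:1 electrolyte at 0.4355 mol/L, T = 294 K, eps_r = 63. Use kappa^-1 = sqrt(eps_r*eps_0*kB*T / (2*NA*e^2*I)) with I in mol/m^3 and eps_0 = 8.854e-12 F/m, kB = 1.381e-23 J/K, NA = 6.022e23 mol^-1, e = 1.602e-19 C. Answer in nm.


Ionic strength I = 0.4355 * 1^2 * 1000 = 435.5 mol/m^3
kappa^-1 = sqrt(63 * 8.854e-12 * 1.381e-23 * 294 / (2 * 6.022e23 * (1.602e-19)^2 * 435.5))
kappa^-1 = 0.41 nm

0.41


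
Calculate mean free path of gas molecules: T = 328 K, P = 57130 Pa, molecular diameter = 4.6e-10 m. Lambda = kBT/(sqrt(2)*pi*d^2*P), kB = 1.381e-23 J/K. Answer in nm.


Mean free path: lambda = kB*T / (sqrt(2) * pi * d^2 * P)
lambda = 1.381e-23 * 328 / (sqrt(2) * pi * (4.6e-10)^2 * 57130)
lambda = 8.43379e-08 m
lambda = 84.34 nm

84.34


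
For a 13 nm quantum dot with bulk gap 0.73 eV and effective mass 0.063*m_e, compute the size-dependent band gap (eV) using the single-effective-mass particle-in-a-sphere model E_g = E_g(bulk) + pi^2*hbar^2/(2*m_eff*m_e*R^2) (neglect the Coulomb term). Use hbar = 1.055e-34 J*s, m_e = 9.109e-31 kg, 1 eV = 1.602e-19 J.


Radius R = 13/2 nm = 6.5e-09 m
Confinement energy dE = pi^2 * hbar^2 / (2 * m_eff * m_e * R^2)
dE = pi^2 * (1.055e-34)^2 / (2 * 0.063 * 9.109e-31 * (6.5e-09)^2) J, divided by 1.602e-19 J/eV
dE = 0.1414 eV
Total band gap = E_g(bulk) + dE = 0.73 + 0.1414 = 0.8714 eV

0.8714


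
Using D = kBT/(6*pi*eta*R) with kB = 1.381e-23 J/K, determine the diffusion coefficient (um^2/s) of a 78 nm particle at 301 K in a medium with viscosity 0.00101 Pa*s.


Radius R = 78/2 = 39 nm = 3.9e-08 m
D = kB*T / (6*pi*eta*R)
D = 1.381e-23 * 301 / (6 * pi * 0.00101 * 3.9e-08)
D = 5.59852e-12 m^2/s = 5.599 um^2/s

5.599


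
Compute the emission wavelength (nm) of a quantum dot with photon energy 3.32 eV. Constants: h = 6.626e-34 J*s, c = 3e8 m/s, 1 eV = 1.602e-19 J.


Convert energy: E = 3.32 eV = 3.32 * 1.602e-19 = 5.31864e-19 J
lambda = h*c / E = 6.626e-34 * 3e8 / 5.31864e-19
lambda = 3.73742e-07 m = 373.7 nm

373.7


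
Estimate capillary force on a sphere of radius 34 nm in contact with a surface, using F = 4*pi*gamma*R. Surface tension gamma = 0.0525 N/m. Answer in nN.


Convert radius: R = 34 nm = 3.4e-08 m
F = 4 * pi * gamma * R
F = 4 * pi * 0.0525 * 3.4e-08
F = 2.2431e-08 N = 22.431 nN

22.431


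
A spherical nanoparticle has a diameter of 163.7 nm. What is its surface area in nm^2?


Radius r = 163.7/2 = 81.85 nm
Surface area SA = 4 * pi * r^2
SA = 4 * pi * (81.85)^2
SA = 84187.43 nm^2

84187.43


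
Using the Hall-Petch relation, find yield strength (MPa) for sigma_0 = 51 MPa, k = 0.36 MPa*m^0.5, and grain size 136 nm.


d = 136 nm = 1.36e-07 m
sqrt(d) = 0.0003687818
Hall-Petch contribution = k / sqrt(d) = 0.36 / 0.0003687818 = 976.2 MPa
sigma = sigma_0 + k/sqrt(d) = 51 + 976.2 = 1027.2 MPa

1027.2


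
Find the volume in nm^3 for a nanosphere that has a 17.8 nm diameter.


Radius r = 17.8/2 = 8.9 nm
Volume V = (4/3) * pi * r^3
V = (4/3) * pi * (8.9)^3
V = 2952.97 nm^3

2952.97


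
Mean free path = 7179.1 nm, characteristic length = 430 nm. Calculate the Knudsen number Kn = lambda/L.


Knudsen number Kn = lambda / L
Kn = 7179.1 / 430
Kn = 16.6956

16.6956


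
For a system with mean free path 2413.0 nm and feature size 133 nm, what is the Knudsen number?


Knudsen number Kn = lambda / L
Kn = 2413.0 / 133
Kn = 18.1429

18.1429


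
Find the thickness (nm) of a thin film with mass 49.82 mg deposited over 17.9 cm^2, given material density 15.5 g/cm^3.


Convert: m = 49.82 mg = 4.9820e-05 kg, A = 17.9 cm^2 = 1.7900e-03 m^2, rho = 15.5 g/cm^3 = 15500 kg/m^3
t = m / (A * rho)
t = 4.9820e-05 / (1.7900e-03 * 15500)
t = 1.7956e-06 m = 1795.6 nm

1795.6


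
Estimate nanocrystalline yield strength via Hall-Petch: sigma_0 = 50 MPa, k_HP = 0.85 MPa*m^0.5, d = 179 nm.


d = 179 nm = 1.79e-07 m
sqrt(d) = 0.0004230839
Hall-Petch contribution = k / sqrt(d) = 0.85 / 0.0004230839 = 2009.1 MPa
sigma = sigma_0 + k/sqrt(d) = 50 + 2009.1 = 2059.1 MPa

2059.1


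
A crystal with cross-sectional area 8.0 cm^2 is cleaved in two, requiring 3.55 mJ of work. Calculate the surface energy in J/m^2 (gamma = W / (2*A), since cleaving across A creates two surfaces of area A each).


Convert: A = 8.0 cm^2 = 0.0008 m^2, W = 3.55 mJ = 0.00355 J
Cleaving exposes two faces of area A, so total new surface = 2*A and gamma = W / (2*A)
gamma = 0.00355 / (2 * 0.0008)
gamma = 2.219 J/m^2

2.219


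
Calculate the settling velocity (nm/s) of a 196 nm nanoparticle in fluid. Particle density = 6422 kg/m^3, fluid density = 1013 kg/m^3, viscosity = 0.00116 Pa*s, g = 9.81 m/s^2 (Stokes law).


Radius R = 196/2 nm = 9.8e-08 m
Density difference = 6422 - 1013 = 5409 kg/m^3
v = 2 * R^2 * (rho_p - rho_f) * g / (9 * eta)
v = 2 * (9.8e-08)^2 * 5409 * 9.81 / (9 * 0.00116)
v = 9.76265e-08 m/s = 97.6265 nm/s

97.6265


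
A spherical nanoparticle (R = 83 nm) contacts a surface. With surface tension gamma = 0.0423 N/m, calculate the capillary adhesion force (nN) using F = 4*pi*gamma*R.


Convert radius: R = 83 nm = 8.3e-08 m
F = 4 * pi * gamma * R
F = 4 * pi * 0.0423 * 8.3e-08
F = 4.41193e-08 N = 44.1193 nN

44.1193


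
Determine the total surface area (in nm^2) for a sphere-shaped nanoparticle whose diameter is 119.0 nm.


Radius r = 119.0/2 = 59.5 nm
Surface area SA = 4 * pi * r^2
SA = 4 * pi * (59.5)^2
SA = 44488.09 nm^2

44488.09


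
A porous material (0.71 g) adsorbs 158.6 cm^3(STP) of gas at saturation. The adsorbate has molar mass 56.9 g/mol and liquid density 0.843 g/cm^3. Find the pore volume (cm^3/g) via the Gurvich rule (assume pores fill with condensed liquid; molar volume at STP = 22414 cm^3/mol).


Moles adsorbed n = V_ads / 22414 = 158.6 / 22414 = 7.075935e-03 mol
Liquid volume V_liq = n * M / rho_liq = 7.075935e-03 * 56.9 / 0.843 = 0.47760 cm^3
Specific pore volume V_pore = V_liq / m_sample = 0.47760 / 0.71
V_pore = 0.6727 cm^3/g

0.6727


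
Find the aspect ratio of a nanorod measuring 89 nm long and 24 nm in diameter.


Aspect ratio AR = length / diameter
AR = 89 / 24
AR = 3.71

3.71


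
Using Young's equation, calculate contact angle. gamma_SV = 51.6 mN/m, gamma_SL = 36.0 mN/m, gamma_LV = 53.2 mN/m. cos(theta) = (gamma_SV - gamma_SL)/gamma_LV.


cos(theta) = (gamma_SV - gamma_SL) / gamma_LV
cos(theta) = (51.6 - 36.0) / 53.2
cos(theta) = 0.293233
theta = arccos(0.293233) = 72.95 degrees

72.95


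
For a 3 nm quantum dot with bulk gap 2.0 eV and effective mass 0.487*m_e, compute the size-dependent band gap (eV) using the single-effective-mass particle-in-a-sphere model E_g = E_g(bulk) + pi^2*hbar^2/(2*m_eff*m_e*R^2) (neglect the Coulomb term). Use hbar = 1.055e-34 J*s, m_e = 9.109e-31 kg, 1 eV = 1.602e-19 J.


Radius R = 3/2 nm = 1.5e-09 m
Confinement energy dE = pi^2 * hbar^2 / (2 * m_eff * m_e * R^2)
dE = pi^2 * (1.055e-34)^2 / (2 * 0.487 * 9.109e-31 * (1.5e-09)^2) J, divided by 1.602e-19 J/eV
dE = 0.3435 eV
Total band gap = E_g(bulk) + dE = 2.0 + 0.3435 = 2.3435 eV

2.3435


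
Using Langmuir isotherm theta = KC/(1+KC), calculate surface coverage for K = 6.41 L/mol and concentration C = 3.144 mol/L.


Langmuir isotherm: theta = K*C / (1 + K*C)
K*C = 6.41 * 3.144 = 20.15304
theta = 20.15304 / (1 + 20.15304) = 20.15304 / 21.15304
theta = 0.9527

0.9527


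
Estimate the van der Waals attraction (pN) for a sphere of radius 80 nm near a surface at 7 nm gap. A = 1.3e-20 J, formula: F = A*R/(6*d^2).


Convert to SI: R = 80 nm = 8e-08 m, d = 7 nm = 7e-09 m
F = A * R / (6 * d^2)
F = 1.3e-20 * 8e-08 / (6 * (7e-09)^2)
F = 3.53741e-12 N = 3.537 pN

3.537


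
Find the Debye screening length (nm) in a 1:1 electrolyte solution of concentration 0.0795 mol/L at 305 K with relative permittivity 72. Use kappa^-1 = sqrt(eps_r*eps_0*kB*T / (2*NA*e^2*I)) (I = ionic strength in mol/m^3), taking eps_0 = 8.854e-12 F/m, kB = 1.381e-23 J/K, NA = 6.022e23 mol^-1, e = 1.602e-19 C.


Ionic strength I = 0.0795 * 1^2 * 1000 = 79.5 mol/m^3
kappa^-1 = sqrt(72 * 8.854e-12 * 1.381e-23 * 305 / (2 * 6.022e23 * (1.602e-19)^2 * 79.5))
kappa^-1 = 1.045 nm

1.045


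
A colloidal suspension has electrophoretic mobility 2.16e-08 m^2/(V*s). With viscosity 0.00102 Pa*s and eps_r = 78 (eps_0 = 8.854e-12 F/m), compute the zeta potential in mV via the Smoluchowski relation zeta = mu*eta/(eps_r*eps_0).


Smoluchowski equation: zeta = mu * eta / (eps_r * eps_0)
zeta = 2.16e-08 * 0.00102 / (78 * 8.854e-12)
zeta = 0.031902 V = 31.9 mV

31.9


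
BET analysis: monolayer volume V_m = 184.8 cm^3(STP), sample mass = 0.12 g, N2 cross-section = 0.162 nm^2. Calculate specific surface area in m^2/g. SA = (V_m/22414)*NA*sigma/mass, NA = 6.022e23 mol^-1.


Number of moles in monolayer = V_m / 22414 = 184.8 / 22414 = 0.00824485
Number of molecules = moles * NA = 0.00824485 * 6.022e23
SA = molecules * sigma / mass
SA = (184.8 / 22414) * 6.022e23 * 0.162e-18 / 0.12
SA = 6702.8 m^2/g

6702.8


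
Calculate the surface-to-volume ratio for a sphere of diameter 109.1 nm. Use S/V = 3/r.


Radius r = 109.1/2 = 54.55 nm
S/V = 3 / r = 3 / 54.55
S/V = 0.055 nm^-1

0.055


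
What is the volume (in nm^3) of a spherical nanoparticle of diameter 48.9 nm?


Radius r = 48.9/2 = 24.45 nm
Volume V = (4/3) * pi * r^3
V = (4/3) * pi * (24.45)^3
V = 61224.49 nm^3

61224.49


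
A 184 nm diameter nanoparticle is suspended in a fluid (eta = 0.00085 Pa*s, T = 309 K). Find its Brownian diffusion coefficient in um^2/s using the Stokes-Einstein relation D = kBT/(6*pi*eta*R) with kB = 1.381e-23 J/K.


Radius R = 184/2 = 92 nm = 9.2e-08 m
D = kB*T / (6*pi*eta*R)
D = 1.381e-23 * 309 / (6 * pi * 0.00085 * 9.2e-08)
D = 2.89497e-12 m^2/s = 2.895 um^2/s

2.895


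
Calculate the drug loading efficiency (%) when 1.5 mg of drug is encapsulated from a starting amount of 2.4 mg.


Drug loading efficiency = (drug loaded / drug initial) * 100
DLE = 1.5 / 2.4 * 100
DLE = 0.625 * 100
DLE = 62.5%

62.5


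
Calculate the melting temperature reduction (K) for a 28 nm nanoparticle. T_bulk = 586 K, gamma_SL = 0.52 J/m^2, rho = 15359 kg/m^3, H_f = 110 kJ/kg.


Radius R = 28/2 = 14 nm = 1.4e-08 m
Convert H_f = 110 kJ/kg = 110000 J/kg
dT = 2 * gamma_SL * T_bulk / (rho * H_f * R)
dT = 2 * 0.52 * 586 / (15359 * 110000 * 1.4e-08)
dT = 25.8 K

25.8


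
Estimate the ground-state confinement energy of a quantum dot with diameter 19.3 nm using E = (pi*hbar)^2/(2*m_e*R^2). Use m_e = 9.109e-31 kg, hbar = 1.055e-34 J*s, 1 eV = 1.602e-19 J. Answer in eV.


Radius R = 19.3/2 = 9.65 nm = 9.65e-09 m
E = (pi * 1.055e-34)^2 / (2 * 9.109e-31 * (9.65e-09)^2)
E(J) = 6.47514e-22
E = E(J) / 1.602e-19 = 0.004 eV

0.004


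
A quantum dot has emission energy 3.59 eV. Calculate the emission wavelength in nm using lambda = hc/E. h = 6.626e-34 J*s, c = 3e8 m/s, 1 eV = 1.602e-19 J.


Convert energy: E = 3.59 eV = 3.59 * 1.602e-19 = 5.75118e-19 J
lambda = h*c / E = 6.626e-34 * 3e8 / 5.75118e-19
lambda = 3.45633e-07 m = 345.6 nm

345.6


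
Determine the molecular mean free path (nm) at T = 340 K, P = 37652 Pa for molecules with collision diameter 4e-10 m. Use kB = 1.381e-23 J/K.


Mean free path: lambda = kB*T / (sqrt(2) * pi * d^2 * P)
lambda = 1.381e-23 * 340 / (sqrt(2) * pi * (4e-10)^2 * 37652)
lambda = 1.75428e-07 m
lambda = 175.43 nm

175.43


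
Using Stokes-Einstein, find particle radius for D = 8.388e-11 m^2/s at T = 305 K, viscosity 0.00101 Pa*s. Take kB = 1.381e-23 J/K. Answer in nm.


Stokes-Einstein: R = kB*T / (6*pi*eta*D)
R = 1.381e-23 * 305 / (6 * pi * 0.00101 * 8.388e-11)
R = 2.63762e-09 m = 2.64 nm

2.64


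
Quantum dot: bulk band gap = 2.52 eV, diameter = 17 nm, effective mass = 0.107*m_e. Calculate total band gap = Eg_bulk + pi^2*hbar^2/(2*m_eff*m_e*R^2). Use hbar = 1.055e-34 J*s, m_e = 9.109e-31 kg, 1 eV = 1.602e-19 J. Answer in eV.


Radius R = 17/2 nm = 8.5e-09 m
Confinement energy dE = pi^2 * hbar^2 / (2 * m_eff * m_e * R^2)
dE = pi^2 * (1.055e-34)^2 / (2 * 0.107 * 9.109e-31 * (8.5e-09)^2) J, divided by 1.602e-19 J/eV
dE = 0.0487 eV
Total band gap = E_g(bulk) + dE = 2.52 + 0.0487 = 2.5687 eV

2.5687


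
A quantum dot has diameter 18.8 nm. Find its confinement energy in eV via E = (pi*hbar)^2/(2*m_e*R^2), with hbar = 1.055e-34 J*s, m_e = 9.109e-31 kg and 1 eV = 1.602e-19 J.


Radius R = 18.8/2 = 9.4 nm = 9.4e-09 m
E = (pi * 1.055e-34)^2 / (2 * 9.109e-31 * (9.4e-09)^2)
E(J) = 6.82415e-22
E = E(J) / 1.602e-19 = 0.0043 eV

0.0043


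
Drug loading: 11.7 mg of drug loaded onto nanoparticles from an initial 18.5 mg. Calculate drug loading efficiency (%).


Drug loading efficiency = (drug loaded / drug initial) * 100
DLE = 11.7 / 18.5 * 100
DLE = 0.6324 * 100
DLE = 63.24%

63.24


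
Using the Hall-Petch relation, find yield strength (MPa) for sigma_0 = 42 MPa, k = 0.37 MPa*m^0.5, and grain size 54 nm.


d = 54 nm = 5.4e-08 m
sqrt(d) = 0.000232379
Hall-Petch contribution = k / sqrt(d) = 0.37 / 0.000232379 = 1592.2 MPa
sigma = sigma_0 + k/sqrt(d) = 42 + 1592.2 = 1634.2 MPa

1634.2


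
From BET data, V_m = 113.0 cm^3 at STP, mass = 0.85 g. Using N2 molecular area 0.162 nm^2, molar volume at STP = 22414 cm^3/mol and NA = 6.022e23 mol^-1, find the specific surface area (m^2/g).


Number of moles in monolayer = V_m / 22414 = 113.0 / 22414 = 0.00504149
Number of molecules = moles * NA = 0.00504149 * 6.022e23
SA = molecules * sigma / mass
SA = (113.0 / 22414) * 6.022e23 * 0.162e-18 / 0.85
SA = 578.6 m^2/g

578.6


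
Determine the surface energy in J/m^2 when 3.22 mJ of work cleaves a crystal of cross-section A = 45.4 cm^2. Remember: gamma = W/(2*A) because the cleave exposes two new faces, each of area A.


Convert: A = 45.4 cm^2 = 0.00454 m^2, W = 3.22 mJ = 0.00322 J
Cleaving exposes two faces of area A, so total new surface = 2*A and gamma = W / (2*A)
gamma = 0.00322 / (2 * 0.00454)
gamma = 0.355 J/m^2

0.355


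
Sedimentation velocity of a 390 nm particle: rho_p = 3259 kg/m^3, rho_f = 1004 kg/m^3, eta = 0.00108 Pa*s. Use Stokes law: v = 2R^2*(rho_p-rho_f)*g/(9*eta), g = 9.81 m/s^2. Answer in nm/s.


Radius R = 390/2 nm = 1.95e-07 m
Density difference = 3259 - 1004 = 2255 kg/m^3
v = 2 * R^2 * (rho_p - rho_f) * g / (9 * eta)
v = 2 * (1.95e-07)^2 * 2255 * 9.81 / (9 * 0.00108)
v = 1.73081e-07 m/s = 173.0806 nm/s

173.0806


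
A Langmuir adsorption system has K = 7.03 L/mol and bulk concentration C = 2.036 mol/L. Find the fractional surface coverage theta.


Langmuir isotherm: theta = K*C / (1 + K*C)
K*C = 7.03 * 2.036 = 14.31308
theta = 14.31308 / (1 + 14.31308) = 14.31308 / 15.31308
theta = 0.9347

0.9347


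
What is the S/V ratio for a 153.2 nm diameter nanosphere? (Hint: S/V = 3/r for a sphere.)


Radius r = 153.2/2 = 76.6 nm
S/V = 3 / r = 3 / 76.6
S/V = 0.0392 nm^-1

0.0392


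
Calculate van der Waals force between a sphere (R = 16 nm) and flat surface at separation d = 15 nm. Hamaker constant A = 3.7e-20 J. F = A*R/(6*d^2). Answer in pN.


Convert to SI: R = 16 nm = 1.6e-08 m, d = 15 nm = 1.5e-08 m
F = A * R / (6 * d^2)
F = 3.7e-20 * 1.6e-08 / (6 * (1.5e-08)^2)
F = 4.38519e-13 N = 0.439 pN

0.439


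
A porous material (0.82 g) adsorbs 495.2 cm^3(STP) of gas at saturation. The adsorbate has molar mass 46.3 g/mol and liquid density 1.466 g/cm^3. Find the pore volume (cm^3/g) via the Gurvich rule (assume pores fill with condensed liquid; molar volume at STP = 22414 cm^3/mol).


Moles adsorbed n = V_ads / 22414 = 495.2 / 22414 = 2.209333e-02 mol
Liquid volume V_liq = n * M / rho_liq = 2.209333e-02 * 46.3 / 1.466 = 0.69776 cm^3
Specific pore volume V_pore = V_liq / m_sample = 0.69776 / 0.82
V_pore = 0.8509 cm^3/g

0.8509


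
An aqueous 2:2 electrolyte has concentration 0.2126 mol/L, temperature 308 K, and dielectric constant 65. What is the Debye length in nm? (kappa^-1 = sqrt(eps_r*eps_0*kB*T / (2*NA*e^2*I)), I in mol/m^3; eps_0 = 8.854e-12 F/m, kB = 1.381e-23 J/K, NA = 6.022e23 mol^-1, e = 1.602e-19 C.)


Ionic strength I = 0.2126 * 2^2 * 1000 = 850.4 mol/m^3
kappa^-1 = sqrt(65 * 8.854e-12 * 1.381e-23 * 308 / (2 * 6.022e23 * (1.602e-19)^2 * 850.4))
kappa^-1 = 0.305 nm

0.305


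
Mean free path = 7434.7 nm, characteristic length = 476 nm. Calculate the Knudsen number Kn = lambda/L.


Knudsen number Kn = lambda / L
Kn = 7434.7 / 476
Kn = 15.6191

15.6191


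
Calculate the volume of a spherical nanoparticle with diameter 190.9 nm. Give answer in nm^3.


Radius r = 190.9/2 = 95.45 nm
Volume V = (4/3) * pi * r^3
V = (4/3) * pi * (95.45)^3
V = 3642641.3 nm^3

3642641.3


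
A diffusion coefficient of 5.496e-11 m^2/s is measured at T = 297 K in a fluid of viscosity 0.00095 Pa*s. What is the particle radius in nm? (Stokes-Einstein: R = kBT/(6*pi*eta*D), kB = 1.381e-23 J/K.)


Stokes-Einstein: R = kB*T / (6*pi*eta*D)
R = 1.381e-23 * 297 / (6 * pi * 0.00095 * 5.496e-11)
R = 4.16753e-09 m = 4.17 nm

4.17


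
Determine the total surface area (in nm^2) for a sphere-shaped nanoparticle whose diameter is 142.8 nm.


Radius r = 142.8/2 = 71.4 nm
Surface area SA = 4 * pi * r^2
SA = 4 * pi * (71.4)^2
SA = 64062.85 nm^2

64062.85


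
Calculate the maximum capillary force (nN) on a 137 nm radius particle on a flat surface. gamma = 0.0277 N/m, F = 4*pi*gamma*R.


Convert radius: R = 137 nm = 1.37e-07 m
F = 4 * pi * gamma * R
F = 4 * pi * 0.0277 * 1.37e-07
F = 4.76881e-08 N = 47.6881 nN

47.6881


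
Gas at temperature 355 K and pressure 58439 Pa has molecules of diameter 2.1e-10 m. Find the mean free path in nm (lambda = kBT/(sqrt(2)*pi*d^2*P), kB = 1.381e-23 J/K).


Mean free path: lambda = kB*T / (sqrt(2) * pi * d^2 * P)
lambda = 1.381e-23 * 355 / (sqrt(2) * pi * (2.1e-10)^2 * 58439)
lambda = 4.2817e-07 m
lambda = 428.17 nm

428.17


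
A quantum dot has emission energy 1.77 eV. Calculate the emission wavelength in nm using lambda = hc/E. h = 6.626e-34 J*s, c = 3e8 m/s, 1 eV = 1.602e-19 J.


Convert energy: E = 1.77 eV = 1.77 * 1.602e-19 = 2.83554e-19 J
lambda = h*c / E = 6.626e-34 * 3e8 / 2.83554e-19
lambda = 7.0103e-07 m = 701.0 nm

701.0


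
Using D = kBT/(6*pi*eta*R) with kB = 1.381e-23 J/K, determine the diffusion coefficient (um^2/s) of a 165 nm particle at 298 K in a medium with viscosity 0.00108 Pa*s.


Radius R = 165/2 = 82.5 nm = 8.25e-08 m
D = kB*T / (6*pi*eta*R)
D = 1.381e-23 * 298 / (6 * pi * 0.00108 * 8.25e-08)
D = 2.45037e-12 m^2/s = 2.45 um^2/s

2.45


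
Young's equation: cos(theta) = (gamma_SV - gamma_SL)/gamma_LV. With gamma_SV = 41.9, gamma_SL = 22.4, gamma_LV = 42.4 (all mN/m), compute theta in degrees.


cos(theta) = (gamma_SV - gamma_SL) / gamma_LV
cos(theta) = (41.9 - 22.4) / 42.4
cos(theta) = 0.459906
theta = arccos(0.459906) = 62.62 degrees

62.62


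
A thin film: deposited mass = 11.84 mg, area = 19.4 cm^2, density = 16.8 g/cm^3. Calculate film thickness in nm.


Convert: m = 11.84 mg = 1.1840e-05 kg, A = 19.4 cm^2 = 1.9400e-03 m^2, rho = 16.8 g/cm^3 = 16800 kg/m^3
t = m / (A * rho)
t = 1.1840e-05 / (1.9400e-03 * 16800)
t = 3.6328e-07 m = 363.3 nm

363.3


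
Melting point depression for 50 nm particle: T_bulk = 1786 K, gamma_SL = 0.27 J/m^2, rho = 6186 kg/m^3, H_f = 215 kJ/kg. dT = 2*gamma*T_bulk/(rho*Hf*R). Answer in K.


Radius R = 50/2 = 25 nm = 2.5e-08 m
Convert H_f = 215 kJ/kg = 215000 J/kg
dT = 2 * gamma_SL * T_bulk / (rho * H_f * R)
dT = 2 * 0.27 * 1786 / (6186 * 215000 * 2.5e-08)
dT = 29.0 K

29.0


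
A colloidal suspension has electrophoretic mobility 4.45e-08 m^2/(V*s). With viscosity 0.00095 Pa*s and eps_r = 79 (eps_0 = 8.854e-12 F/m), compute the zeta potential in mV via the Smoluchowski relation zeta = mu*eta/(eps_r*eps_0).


Smoluchowski equation: zeta = mu * eta / (eps_r * eps_0)
zeta = 4.45e-08 * 0.00095 / (79 * 8.854e-12)
zeta = 0.060439 V = 60.44 mV

60.44


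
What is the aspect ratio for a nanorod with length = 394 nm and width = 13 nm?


Aspect ratio AR = length / diameter
AR = 394 / 13
AR = 30.31

30.31


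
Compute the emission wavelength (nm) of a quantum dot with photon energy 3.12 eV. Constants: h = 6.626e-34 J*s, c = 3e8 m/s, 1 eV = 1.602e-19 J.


Convert energy: E = 3.12 eV = 3.12 * 1.602e-19 = 4.99824e-19 J
lambda = h*c / E = 6.626e-34 * 3e8 / 4.99824e-19
lambda = 3.977e-07 m = 397.7 nm

397.7


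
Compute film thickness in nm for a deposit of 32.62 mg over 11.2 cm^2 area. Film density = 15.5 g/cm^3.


Convert: m = 32.62 mg = 3.2620e-05 kg, A = 11.2 cm^2 = 1.1200e-03 m^2, rho = 15.5 g/cm^3 = 15500 kg/m^3
t = m / (A * rho)
t = 3.2620e-05 / (1.1200e-03 * 15500)
t = 1.8790e-06 m = 1879.0 nm

1879.0


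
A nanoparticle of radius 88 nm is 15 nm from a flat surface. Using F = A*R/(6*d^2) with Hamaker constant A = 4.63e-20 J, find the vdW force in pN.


Convert to SI: R = 88 nm = 8.8e-08 m, d = 15 nm = 1.5e-08 m
F = A * R / (6 * d^2)
F = 4.63e-20 * 8.8e-08 / (6 * (1.5e-08)^2)
F = 3.01807e-12 N = 3.018 pN

3.018


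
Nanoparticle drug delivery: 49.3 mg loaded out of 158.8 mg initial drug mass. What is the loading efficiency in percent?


Drug loading efficiency = (drug loaded / drug initial) * 100
DLE = 49.3 / 158.8 * 100
DLE = 0.3105 * 100
DLE = 31.05%

31.05


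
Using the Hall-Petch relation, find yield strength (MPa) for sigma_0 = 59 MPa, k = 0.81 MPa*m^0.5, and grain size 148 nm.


d = 148 nm = 1.48e-07 m
sqrt(d) = 0.0003847077
Hall-Petch contribution = k / sqrt(d) = 0.81 / 0.0003847077 = 2105.5 MPa
sigma = sigma_0 + k/sqrt(d) = 59 + 2105.5 = 2164.5 MPa

2164.5


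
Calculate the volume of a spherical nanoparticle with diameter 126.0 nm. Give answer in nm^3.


Radius r = 126.0/2 = 63 nm
Volume V = (4/3) * pi * r^3
V = (4/3) * pi * (63)^3
V = 1047394.42 nm^3

1047394.42


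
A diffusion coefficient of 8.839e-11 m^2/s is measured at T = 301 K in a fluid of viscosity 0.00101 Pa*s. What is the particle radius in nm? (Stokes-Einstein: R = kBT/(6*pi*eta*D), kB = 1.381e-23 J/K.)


Stokes-Einstein: R = kB*T / (6*pi*eta*D)
R = 1.381e-23 * 301 / (6 * pi * 0.00101 * 8.839e-11)
R = 2.47021e-09 m = 2.47 nm

2.47


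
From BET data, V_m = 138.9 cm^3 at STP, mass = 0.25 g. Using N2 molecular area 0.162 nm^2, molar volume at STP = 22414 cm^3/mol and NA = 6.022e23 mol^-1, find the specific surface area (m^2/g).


Number of moles in monolayer = V_m / 22414 = 138.9 / 22414 = 0.00619702
Number of molecules = moles * NA = 0.00619702 * 6.022e23
SA = molecules * sigma / mass
SA = (138.9 / 22414) * 6.022e23 * 0.162e-18 / 0.25
SA = 2418.2 m^2/g

2418.2


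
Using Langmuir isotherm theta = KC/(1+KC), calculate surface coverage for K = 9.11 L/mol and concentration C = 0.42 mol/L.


Langmuir isotherm: theta = K*C / (1 + K*C)
K*C = 9.11 * 0.42 = 3.8262
theta = 3.8262 / (1 + 3.8262) = 3.8262 / 4.8262
theta = 0.7928

0.7928


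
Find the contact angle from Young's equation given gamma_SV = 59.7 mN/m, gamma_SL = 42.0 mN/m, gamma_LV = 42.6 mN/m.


cos(theta) = (gamma_SV - gamma_SL) / gamma_LV
cos(theta) = (59.7 - 42.0) / 42.6
cos(theta) = 0.415493
theta = arccos(0.415493) = 65.45 degrees

65.45


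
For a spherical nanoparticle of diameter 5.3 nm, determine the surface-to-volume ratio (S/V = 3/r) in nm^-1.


Radius r = 5.3/2 = 2.65 nm
S/V = 3 / r = 3 / 2.65
S/V = 1.1321 nm^-1

1.1321


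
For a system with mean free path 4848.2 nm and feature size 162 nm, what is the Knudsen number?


Knudsen number Kn = lambda / L
Kn = 4848.2 / 162
Kn = 29.9272

29.9272


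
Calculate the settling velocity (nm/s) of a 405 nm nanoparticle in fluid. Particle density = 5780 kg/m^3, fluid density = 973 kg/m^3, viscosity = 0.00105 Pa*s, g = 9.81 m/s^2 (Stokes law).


Radius R = 405/2 nm = 2.025e-07 m
Density difference = 5780 - 973 = 4807 kg/m^3
v = 2 * R^2 * (rho_p - rho_f) * g / (9 * eta)
v = 2 * (2.025e-07)^2 * 4807 * 9.81 / (9 * 0.00105)
v = 4.09253e-07 m/s = 409.2525 nm/s

409.2525


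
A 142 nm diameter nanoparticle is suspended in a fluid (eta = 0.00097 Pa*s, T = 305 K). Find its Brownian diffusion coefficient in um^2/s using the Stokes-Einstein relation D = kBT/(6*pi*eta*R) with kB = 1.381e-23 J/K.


Radius R = 142/2 = 71 nm = 7.1e-08 m
D = kB*T / (6*pi*eta*R)
D = 1.381e-23 * 305 / (6 * pi * 0.00097 * 7.1e-08)
D = 3.24461e-12 m^2/s = 3.245 um^2/s

3.245


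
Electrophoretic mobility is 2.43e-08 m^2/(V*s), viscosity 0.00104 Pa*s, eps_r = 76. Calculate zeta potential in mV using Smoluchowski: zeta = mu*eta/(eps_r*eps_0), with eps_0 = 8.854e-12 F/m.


Smoluchowski equation: zeta = mu * eta / (eps_r * eps_0)
zeta = 2.43e-08 * 0.00104 / (76 * 8.854e-12)
zeta = 0.037557 V = 37.56 mV

37.56


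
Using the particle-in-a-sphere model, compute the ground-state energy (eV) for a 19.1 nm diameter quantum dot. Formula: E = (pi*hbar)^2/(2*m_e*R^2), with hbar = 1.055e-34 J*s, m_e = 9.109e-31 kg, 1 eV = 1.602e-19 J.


Radius R = 19.1/2 = 9.55 nm = 9.55e-09 m
E = (pi * 1.055e-34)^2 / (2 * 9.109e-31 * (9.55e-09)^2)
E(J) = 6.61146e-22
E = E(J) / 1.602e-19 = 0.0041 eV

0.0041


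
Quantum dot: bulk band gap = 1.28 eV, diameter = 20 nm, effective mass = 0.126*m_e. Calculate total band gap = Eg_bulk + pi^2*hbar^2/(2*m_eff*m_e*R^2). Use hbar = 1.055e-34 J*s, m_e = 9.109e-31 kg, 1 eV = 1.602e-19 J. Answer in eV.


Radius R = 20/2 nm = 1e-08 m
Confinement energy dE = pi^2 * hbar^2 / (2 * m_eff * m_e * R^2)
dE = pi^2 * (1.055e-34)^2 / (2 * 0.126 * 9.109e-31 * (1e-08)^2) J, divided by 1.602e-19 J/eV
dE = 0.0299 eV
Total band gap = E_g(bulk) + dE = 1.28 + 0.0299 = 1.3099 eV

1.3099


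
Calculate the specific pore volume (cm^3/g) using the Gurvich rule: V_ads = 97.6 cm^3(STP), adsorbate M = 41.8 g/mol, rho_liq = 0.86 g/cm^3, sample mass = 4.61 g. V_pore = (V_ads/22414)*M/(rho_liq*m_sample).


Moles adsorbed n = V_ads / 22414 = 97.6 / 22414 = 4.354421e-03 mol
Liquid volume V_liq = n * M / rho_liq = 4.354421e-03 * 41.8 / 0.86 = 0.21165 cm^3
Specific pore volume V_pore = V_liq / m_sample = 0.21165 / 4.61
V_pore = 0.0459 cm^3/g

0.0459


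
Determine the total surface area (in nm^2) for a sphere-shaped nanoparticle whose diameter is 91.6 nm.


Radius r = 91.6/2 = 45.8 nm
Surface area SA = 4 * pi * r^2
SA = 4 * pi * (45.8)^2
SA = 26359.72 nm^2

26359.72


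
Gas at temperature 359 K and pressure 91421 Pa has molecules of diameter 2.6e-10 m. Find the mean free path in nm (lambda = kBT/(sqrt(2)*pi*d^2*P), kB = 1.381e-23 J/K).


Mean free path: lambda = kB*T / (sqrt(2) * pi * d^2 * P)
lambda = 1.381e-23 * 359 / (sqrt(2) * pi * (2.6e-10)^2 * 91421)
lambda = 1.80564e-07 m
lambda = 180.56 nm

180.56


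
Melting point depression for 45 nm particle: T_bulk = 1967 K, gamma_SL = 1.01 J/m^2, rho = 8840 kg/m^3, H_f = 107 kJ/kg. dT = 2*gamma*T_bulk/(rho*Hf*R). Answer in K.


Radius R = 45/2 = 22.5 nm = 2.25e-08 m
Convert H_f = 107 kJ/kg = 107000 J/kg
dT = 2 * gamma_SL * T_bulk / (rho * H_f * R)
dT = 2 * 1.01 * 1967 / (8840 * 107000 * 2.25e-08)
dT = 186.7 K

186.7


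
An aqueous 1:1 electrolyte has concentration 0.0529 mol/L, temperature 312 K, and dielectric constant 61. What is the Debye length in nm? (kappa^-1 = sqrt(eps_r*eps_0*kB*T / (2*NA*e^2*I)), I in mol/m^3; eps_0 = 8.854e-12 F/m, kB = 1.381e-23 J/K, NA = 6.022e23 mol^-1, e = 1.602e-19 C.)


Ionic strength I = 0.0529 * 1^2 * 1000 = 52.9 mol/m^3
kappa^-1 = sqrt(61 * 8.854e-12 * 1.381e-23 * 312 / (2 * 6.022e23 * (1.602e-19)^2 * 52.9))
kappa^-1 = 1.193 nm

1.193


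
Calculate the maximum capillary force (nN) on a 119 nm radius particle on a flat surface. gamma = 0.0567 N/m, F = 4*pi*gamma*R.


Convert radius: R = 119 nm = 1.19e-07 m
F = 4 * pi * gamma * R
F = 4 * pi * 0.0567 * 1.19e-07
F = 8.47891e-08 N = 84.7891 nN

84.7891


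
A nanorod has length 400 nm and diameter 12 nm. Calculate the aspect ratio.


Aspect ratio AR = length / diameter
AR = 400 / 12
AR = 33.33

33.33


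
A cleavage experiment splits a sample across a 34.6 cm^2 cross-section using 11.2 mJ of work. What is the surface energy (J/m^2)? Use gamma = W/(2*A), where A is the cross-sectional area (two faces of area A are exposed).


Convert: A = 34.6 cm^2 = 0.00346 m^2, W = 11.2 mJ = 0.0112 J
Cleaving exposes two faces of area A, so total new surface = 2*A and gamma = W / (2*A)
gamma = 0.0112 / (2 * 0.00346)
gamma = 1.618 J/m^2

1.618


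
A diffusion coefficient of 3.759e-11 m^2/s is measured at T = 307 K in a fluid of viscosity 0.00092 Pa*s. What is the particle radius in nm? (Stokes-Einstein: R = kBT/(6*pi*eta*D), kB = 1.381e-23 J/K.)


Stokes-Einstein: R = kB*T / (6*pi*eta*D)
R = 1.381e-23 * 307 / (6 * pi * 0.00092 * 3.759e-11)
R = 6.50385e-09 m = 6.5 nm

6.5


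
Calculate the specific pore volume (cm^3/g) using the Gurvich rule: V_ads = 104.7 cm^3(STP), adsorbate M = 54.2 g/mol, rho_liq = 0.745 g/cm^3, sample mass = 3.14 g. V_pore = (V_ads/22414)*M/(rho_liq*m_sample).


Moles adsorbed n = V_ads / 22414 = 104.7 / 22414 = 4.671188e-03 mol
Liquid volume V_liq = n * M / rho_liq = 4.671188e-03 * 54.2 / 0.745 = 0.33984 cm^3
Specific pore volume V_pore = V_liq / m_sample = 0.33984 / 3.14
V_pore = 0.1082 cm^3/g

0.1082


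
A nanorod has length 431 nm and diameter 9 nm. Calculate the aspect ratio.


Aspect ratio AR = length / diameter
AR = 431 / 9
AR = 47.89

47.89


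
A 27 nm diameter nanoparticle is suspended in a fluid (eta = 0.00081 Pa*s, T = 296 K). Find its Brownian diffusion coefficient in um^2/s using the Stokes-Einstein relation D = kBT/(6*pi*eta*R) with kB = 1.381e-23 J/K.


Radius R = 27/2 = 13.5 nm = 1.35e-08 m
D = kB*T / (6*pi*eta*R)
D = 1.381e-23 * 296 / (6 * pi * 0.00081 * 1.35e-08)
D = 1.9832e-11 m^2/s = 19.832 um^2/s

19.832


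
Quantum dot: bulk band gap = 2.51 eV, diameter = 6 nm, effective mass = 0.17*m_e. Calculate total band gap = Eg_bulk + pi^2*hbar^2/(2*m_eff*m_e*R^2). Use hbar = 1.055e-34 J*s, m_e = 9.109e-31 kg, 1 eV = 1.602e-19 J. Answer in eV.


Radius R = 6/2 nm = 3e-09 m
Confinement energy dE = pi^2 * hbar^2 / (2 * m_eff * m_e * R^2)
dE = pi^2 * (1.055e-34)^2 / (2 * 0.17 * 9.109e-31 * (3e-09)^2) J, divided by 1.602e-19 J/eV
dE = 0.246 eV
Total band gap = E_g(bulk) + dE = 2.51 + 0.246 = 2.756 eV

2.756


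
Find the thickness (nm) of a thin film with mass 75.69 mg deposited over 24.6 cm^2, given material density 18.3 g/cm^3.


Convert: m = 75.69 mg = 7.5690e-05 kg, A = 24.6 cm^2 = 2.4600e-03 m^2, rho = 18.3 g/cm^3 = 18300 kg/m^3
t = m / (A * rho)
t = 7.5690e-05 / (2.4600e-03 * 18300)
t = 1.6813e-06 m = 1681.3 nm

1681.3


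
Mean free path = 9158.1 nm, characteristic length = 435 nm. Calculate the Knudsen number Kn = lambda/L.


Knudsen number Kn = lambda / L
Kn = 9158.1 / 435
Kn = 21.0531

21.0531


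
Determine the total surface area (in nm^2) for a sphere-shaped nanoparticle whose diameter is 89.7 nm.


Radius r = 89.7/2 = 44.85 nm
Surface area SA = 4 * pi * r^2
SA = 4 * pi * (44.85)^2
SA = 25277.54 nm^2

25277.54


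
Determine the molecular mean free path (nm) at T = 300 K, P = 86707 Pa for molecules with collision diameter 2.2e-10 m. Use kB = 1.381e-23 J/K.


Mean free path: lambda = kB*T / (sqrt(2) * pi * d^2 * P)
lambda = 1.381e-23 * 300 / (sqrt(2) * pi * (2.2e-10)^2 * 86707)
lambda = 2.22203e-07 m
lambda = 222.2 nm

222.2


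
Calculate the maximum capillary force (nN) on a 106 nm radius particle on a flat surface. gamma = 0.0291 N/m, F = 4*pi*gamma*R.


Convert radius: R = 106 nm = 1.06e-07 m
F = 4 * pi * gamma * R
F = 4 * pi * 0.0291 * 1.06e-07
F = 3.87622e-08 N = 38.7622 nN

38.7622


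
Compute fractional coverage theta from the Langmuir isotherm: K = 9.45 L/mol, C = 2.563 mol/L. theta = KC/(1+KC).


Langmuir isotherm: theta = K*C / (1 + K*C)
K*C = 9.45 * 2.563 = 24.22035
theta = 24.22035 / (1 + 24.22035) = 24.22035 / 25.22035
theta = 0.9603

0.9603


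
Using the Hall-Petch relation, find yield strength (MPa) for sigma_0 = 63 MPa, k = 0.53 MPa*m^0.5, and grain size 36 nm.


d = 36 nm = 3.6e-08 m
sqrt(d) = 0.0001897367
Hall-Petch contribution = k / sqrt(d) = 0.53 / 0.0001897367 = 2793.3 MPa
sigma = sigma_0 + k/sqrt(d) = 63 + 2793.3 = 2856.3 MPa

2856.3


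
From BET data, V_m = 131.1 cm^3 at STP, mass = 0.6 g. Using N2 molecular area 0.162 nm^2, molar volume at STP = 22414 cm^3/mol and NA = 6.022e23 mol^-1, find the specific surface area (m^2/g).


Number of moles in monolayer = V_m / 22414 = 131.1 / 22414 = 0.00584902
Number of molecules = moles * NA = 0.00584902 * 6.022e23
SA = molecules * sigma / mass
SA = (131.1 / 22414) * 6.022e23 * 0.162e-18 / 0.6
SA = 951.0 m^2/g

951.0


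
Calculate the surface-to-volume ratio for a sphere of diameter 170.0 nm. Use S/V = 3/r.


Radius r = 170.0/2 = 85 nm
S/V = 3 / r = 3 / 85
S/V = 0.0353 nm^-1

0.0353


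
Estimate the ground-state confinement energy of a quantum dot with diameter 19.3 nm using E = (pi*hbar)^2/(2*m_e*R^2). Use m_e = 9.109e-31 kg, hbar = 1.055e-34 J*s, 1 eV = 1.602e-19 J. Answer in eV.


Radius R = 19.3/2 = 9.65 nm = 9.65e-09 m
E = (pi * 1.055e-34)^2 / (2 * 9.109e-31 * (9.65e-09)^2)
E(J) = 6.47514e-22
E = E(J) / 1.602e-19 = 0.004 eV

0.004


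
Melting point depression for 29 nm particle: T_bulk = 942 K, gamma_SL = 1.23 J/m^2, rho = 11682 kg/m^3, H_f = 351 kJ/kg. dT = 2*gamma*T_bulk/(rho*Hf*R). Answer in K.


Radius R = 29/2 = 14.5 nm = 1.45e-08 m
Convert H_f = 351 kJ/kg = 351000 J/kg
dT = 2 * gamma_SL * T_bulk / (rho * H_f * R)
dT = 2 * 1.23 * 942 / (11682 * 351000 * 1.45e-08)
dT = 39.0 K

39.0


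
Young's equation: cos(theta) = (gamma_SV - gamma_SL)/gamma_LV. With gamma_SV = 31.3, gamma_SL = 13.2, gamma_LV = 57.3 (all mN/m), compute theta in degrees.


cos(theta) = (gamma_SV - gamma_SL) / gamma_LV
cos(theta) = (31.3 - 13.2) / 57.3
cos(theta) = 0.315881
theta = arccos(0.315881) = 71.59 degrees

71.59


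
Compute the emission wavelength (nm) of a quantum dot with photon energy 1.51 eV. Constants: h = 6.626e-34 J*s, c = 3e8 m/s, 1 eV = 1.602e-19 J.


Convert energy: E = 1.51 eV = 1.51 * 1.602e-19 = 2.41902e-19 J
lambda = h*c / E = 6.626e-34 * 3e8 / 2.41902e-19
lambda = 8.21738e-07 m = 821.7 nm

821.7


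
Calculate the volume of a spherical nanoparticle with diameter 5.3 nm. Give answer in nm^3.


Radius r = 5.3/2 = 2.65 nm
Volume V = (4/3) * pi * r^3
V = (4/3) * pi * (2.65)^3
V = 77.95 nm^3

77.95


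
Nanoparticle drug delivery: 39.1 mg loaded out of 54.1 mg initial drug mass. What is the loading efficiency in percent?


Drug loading efficiency = (drug loaded / drug initial) * 100
DLE = 39.1 / 54.1 * 100
DLE = 0.7227 * 100
DLE = 72.27%

72.27
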